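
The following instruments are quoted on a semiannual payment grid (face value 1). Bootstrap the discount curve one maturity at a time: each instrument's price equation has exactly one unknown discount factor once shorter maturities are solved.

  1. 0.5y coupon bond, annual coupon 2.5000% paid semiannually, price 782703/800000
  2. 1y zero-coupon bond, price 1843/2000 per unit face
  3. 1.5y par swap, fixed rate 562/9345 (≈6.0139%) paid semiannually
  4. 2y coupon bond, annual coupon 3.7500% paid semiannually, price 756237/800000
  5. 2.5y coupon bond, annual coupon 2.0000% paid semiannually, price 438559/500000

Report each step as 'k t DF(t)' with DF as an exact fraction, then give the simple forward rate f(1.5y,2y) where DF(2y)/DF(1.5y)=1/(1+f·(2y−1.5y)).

step 1 [0.5y] bond c/2=1/80: DF=(782703/800000 − 1/80·(0))/(1+1/80) = 9663/10000 ≈ 0.966300
step 2 [1y] zero: DF = P = 1843/2000 ≈ 0.921500
step 3 [1.5y] swap r/2=281/9345: DF=(1 − 281/9345·(0.966300+0.921500))/(1+281/9345) = 9157/10000 ≈ 0.915700
step 4 [2y] bond c/2=3/160: DF=(756237/800000 − 3/160·(0.966300+0.921500+0.915700))/(1+3/160) = 8763/10000 ≈ 0.876300
step 5 [2.5y] bond c/2=1/100: DF=(438559/500000 − 1/100·(0.966300+0.921500+0.915700+0.876300))/(1+1/100) = 104/125 ≈ 0.832000

1 1/2 9663/10000
2 1 1843/2000
3 3/2 9157/10000
4 2 8763/10000
5 5/2 104/125
f(1.5y,2y) = ((9157/10000)/(8763/10000) − 1)/(1/2) = 788/8763 ≈ 8.9924%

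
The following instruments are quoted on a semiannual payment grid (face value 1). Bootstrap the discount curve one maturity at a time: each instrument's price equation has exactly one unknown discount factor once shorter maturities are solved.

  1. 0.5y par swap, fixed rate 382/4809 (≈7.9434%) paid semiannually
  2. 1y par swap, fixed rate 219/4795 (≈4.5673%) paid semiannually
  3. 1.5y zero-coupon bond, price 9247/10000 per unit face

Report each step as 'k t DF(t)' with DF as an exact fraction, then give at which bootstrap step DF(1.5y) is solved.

step 1 [0.5y] swap r/2=191/4809: DF=(1 − 191/4809·(0))/(1+191/4809) = 4809/5000 ≈ 0.961800
step 2 [1y] swap r/2=219/9590: DF=(1 − 219/9590·(0.961800))/(1+219/9590) = 4781/5000 ≈ 0.956200
step 3 [1.5y] zero: DF = P = 9247/10000 ≈ 0.924700

1 1/2 4809/5000
2 1 4781/5000
3 3/2 9247/10000
DF(1.5y) is solved at step 3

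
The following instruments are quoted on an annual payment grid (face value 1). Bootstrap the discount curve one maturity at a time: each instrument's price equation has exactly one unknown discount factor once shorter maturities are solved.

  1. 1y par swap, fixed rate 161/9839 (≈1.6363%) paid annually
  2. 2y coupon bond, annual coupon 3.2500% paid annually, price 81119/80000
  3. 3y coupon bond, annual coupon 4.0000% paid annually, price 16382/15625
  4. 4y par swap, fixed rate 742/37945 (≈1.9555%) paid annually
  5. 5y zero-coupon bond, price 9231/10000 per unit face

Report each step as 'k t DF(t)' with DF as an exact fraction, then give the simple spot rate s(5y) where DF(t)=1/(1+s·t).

1 1 9839/10000
2 2 9511/10000
3 3 9337/10000
4 4 4629/5000
5 5 9231/10000
s(5y) = (1/(9231/10000) − 1)/(5) = 769/46155 ≈ 1.6661%

step 1 [1y] swap r/1=161/9839: DF=(1 − 161/9839·(0))/(1+161/9839) = 9839/10000 ≈ 0.983900
step 2 [2y] bond c/1=13/400: DF=(81119/80000 − 13/400·(0.983900))/(1+13/400) = 9511/10000 ≈ 0.951100
step 3 [3y] bond c/1=1/25: DF=(16382/15625 − 1/25·(0.983900+0.951100))/(1+1/25) = 9337/10000 ≈ 0.933700
step 4 [4y] swap r/1=742/37945: DF=(1 − 742/37945·(0.983900+0.951100+0.933700))/(1+742/37945) = 4629/5000 ≈ 0.925800
step 5 [5y] zero: DF = P = 9231/10000 ≈ 0.923100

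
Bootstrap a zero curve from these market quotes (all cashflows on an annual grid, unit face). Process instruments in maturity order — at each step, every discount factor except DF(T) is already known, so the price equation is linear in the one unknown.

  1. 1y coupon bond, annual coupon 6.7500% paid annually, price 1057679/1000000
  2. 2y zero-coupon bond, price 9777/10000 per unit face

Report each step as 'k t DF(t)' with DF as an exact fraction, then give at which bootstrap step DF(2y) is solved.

1 1 2477/2500
2 2 9777/10000
DF(2y) is solved at step 2

step 1 [1y] bond c/1=27/400: DF=(1057679/1000000 − 27/400·(0))/(1+27/400) = 2477/2500 ≈ 0.990800
step 2 [2y] zero: DF = P = 9777/10000 ≈ 0.977700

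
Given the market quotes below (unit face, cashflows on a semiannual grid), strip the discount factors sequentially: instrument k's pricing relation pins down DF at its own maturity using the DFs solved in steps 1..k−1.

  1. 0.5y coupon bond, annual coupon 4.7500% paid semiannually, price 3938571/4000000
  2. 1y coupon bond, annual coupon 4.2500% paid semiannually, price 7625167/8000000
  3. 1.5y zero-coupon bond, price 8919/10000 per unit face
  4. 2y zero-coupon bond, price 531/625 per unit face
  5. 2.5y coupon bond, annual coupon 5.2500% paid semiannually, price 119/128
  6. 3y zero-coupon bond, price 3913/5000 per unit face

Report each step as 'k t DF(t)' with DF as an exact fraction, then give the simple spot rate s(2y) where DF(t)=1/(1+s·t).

step 1 [0.5y] bond c/2=19/800: DF=(3938571/4000000 − 19/800·(0))/(1+19/800) = 4809/5000 ≈ 0.961800
step 2 [1y] bond c/2=17/800: DF=(7625167/8000000 − 17/800·(0.961800))/(1+17/800) = 9133/10000 ≈ 0.913300
step 3 [1.5y] zero: DF = P = 8919/10000 ≈ 0.891900
step 4 [2y] zero: DF = P = 531/625 ≈ 0.849600
step 5 [2.5y] bond c/2=21/800: DF=(119/128 − 21/800·(0.961800+0.913300+0.891900+0.849600))/(1+21/800) = 4067/5000 ≈ 0.813400
step 6 [3y] zero: DF = P = 3913/5000 ≈ 0.782600

1 1/2 4809/5000
2 1 9133/10000
3 3/2 8919/10000
4 2 531/625
5 5/2 4067/5000
6 3 3913/5000
s(2y) = (1/(531/625) − 1)/(2) = 47/531 ≈ 8.8512%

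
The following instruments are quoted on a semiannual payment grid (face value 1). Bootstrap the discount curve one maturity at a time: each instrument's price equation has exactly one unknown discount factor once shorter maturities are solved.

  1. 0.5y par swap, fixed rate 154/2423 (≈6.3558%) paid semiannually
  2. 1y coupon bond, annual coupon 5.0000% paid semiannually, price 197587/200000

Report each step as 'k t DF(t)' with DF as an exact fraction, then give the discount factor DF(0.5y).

step 1 [0.5y] swap r/2=77/2423: DF=(1 − 77/2423·(0))/(1+77/2423) = 2423/2500 ≈ 0.969200
step 2 [1y] bond c/2=1/40: DF=(197587/200000 − 1/40·(0.969200))/(1+1/40) = 4701/5000 ≈ 0.940200

1 1/2 2423/2500
2 1 4701/5000
DF(0.5y) = 2423/2500 ≈ 0.969200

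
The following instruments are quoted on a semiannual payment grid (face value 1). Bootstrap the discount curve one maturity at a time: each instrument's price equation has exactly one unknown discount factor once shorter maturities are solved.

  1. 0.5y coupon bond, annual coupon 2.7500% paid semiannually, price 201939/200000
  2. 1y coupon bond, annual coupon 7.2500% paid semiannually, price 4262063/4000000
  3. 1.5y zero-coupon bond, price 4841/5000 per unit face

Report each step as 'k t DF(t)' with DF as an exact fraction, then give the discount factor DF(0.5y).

step 1 [0.5y] bond c/2=11/800: DF=(201939/200000 − 11/800·(0))/(1+11/800) = 249/250 ≈ 0.996000
step 2 [1y] bond c/2=29/800: DF=(4262063/4000000 − 29/800·(0.996000))/(1+29/800) = 4967/5000 ≈ 0.993400
step 3 [1.5y] zero: DF = P = 4841/5000 ≈ 0.968200

1 1/2 249/250
2 1 4967/5000
3 3/2 4841/5000
DF(0.5y) = 249/250 ≈ 0.996000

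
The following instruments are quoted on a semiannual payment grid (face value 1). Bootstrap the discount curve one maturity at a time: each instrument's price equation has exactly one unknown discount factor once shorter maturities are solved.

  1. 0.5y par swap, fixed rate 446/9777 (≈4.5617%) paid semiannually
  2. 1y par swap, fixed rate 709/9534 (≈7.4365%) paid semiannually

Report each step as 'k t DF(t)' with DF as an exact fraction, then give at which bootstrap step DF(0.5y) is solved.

1 1/2 9777/10000
2 1 9291/10000
DF(0.5y) is solved at step 1

step 1 [0.5y] swap r/2=223/9777: DF=(1 − 223/9777·(0))/(1+223/9777) = 9777/10000 ≈ 0.977700
step 2 [1y] swap r/2=709/19068: DF=(1 − 709/19068·(0.977700))/(1+709/19068) = 9291/10000 ≈ 0.929100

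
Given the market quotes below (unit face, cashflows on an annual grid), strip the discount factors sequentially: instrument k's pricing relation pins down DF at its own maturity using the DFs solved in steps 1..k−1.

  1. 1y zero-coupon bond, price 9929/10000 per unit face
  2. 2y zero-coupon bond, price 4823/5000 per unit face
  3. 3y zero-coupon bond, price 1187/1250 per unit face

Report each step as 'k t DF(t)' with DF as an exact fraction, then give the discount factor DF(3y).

step 1 [1y] zero: DF = P = 9929/10000 ≈ 0.992900
step 2 [2y] zero: DF = P = 4823/5000 ≈ 0.964600
step 3 [3y] zero: DF = P = 1187/1250 ≈ 0.949600

1 1 9929/10000
2 2 4823/5000
3 3 1187/1250
DF(3y) = 1187/1250 ≈ 0.949600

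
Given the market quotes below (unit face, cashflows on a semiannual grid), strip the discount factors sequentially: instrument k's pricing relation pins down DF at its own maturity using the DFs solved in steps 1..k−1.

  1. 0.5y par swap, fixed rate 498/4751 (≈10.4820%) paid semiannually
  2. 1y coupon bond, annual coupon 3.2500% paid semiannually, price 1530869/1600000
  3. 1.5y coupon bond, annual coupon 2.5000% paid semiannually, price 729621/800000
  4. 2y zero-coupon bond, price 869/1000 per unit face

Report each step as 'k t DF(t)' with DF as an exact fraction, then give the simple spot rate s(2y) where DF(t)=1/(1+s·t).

step 1 [0.5y] swap r/2=249/4751: DF=(1 − 249/4751·(0))/(1+249/4751) = 4751/5000 ≈ 0.950200
step 2 [1y] bond c/2=13/800: DF=(1530869/1600000 − 13/800·(0.950200))/(1+13/800) = 9263/10000 ≈ 0.926300
step 3 [1.5y] bond c/2=1/80: DF=(729621/800000 − 1/80·(0.950200+0.926300))/(1+1/80) = 1097/1250 ≈ 0.877600
step 4 [2y] zero: DF = P = 869/1000 ≈ 0.869000

1 1/2 4751/5000
2 1 9263/10000
3 3/2 1097/1250
4 2 869/1000
s(2y) = (1/(869/1000) − 1)/(2) = 131/1738 ≈ 7.5374%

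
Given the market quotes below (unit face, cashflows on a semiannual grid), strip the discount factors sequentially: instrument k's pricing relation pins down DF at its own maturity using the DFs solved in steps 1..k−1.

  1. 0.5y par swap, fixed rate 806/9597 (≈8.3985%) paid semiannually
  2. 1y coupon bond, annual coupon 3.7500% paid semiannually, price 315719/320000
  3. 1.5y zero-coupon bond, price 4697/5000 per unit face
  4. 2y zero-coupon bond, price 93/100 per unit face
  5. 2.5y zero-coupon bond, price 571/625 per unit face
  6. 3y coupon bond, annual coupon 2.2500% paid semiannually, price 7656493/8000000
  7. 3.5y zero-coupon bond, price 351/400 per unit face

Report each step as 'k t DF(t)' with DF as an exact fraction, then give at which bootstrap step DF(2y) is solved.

1 1/2 9597/10000
2 1 2377/2500
3 3/2 4697/5000
4 2 93/100
5 5/2 571/625
6 3 4471/5000
7 7/2 351/400
DF(2y) is solved at step 4

step 1 [0.5y] swap r/2=403/9597: DF=(1 − 403/9597·(0))/(1+403/9597) = 9597/10000 ≈ 0.959700
step 2 [1y] bond c/2=3/160: DF=(315719/320000 − 3/160·(0.959700))/(1+3/160) = 2377/2500 ≈ 0.950800
step 3 [1.5y] zero: DF = P = 4697/5000 ≈ 0.939400
step 4 [2y] zero: DF = P = 93/100 ≈ 0.930000
step 5 [2.5y] zero: DF = P = 571/625 ≈ 0.913600
step 6 [3y] bond c/2=9/800: DF=(7656493/8000000 − 9/800·(0.959700+0.950800+0.939400+0.930000+0.913600))/(1+9/800) = 4471/5000 ≈ 0.894200
step 7 [3.5y] zero: DF = P = 351/400 ≈ 0.877500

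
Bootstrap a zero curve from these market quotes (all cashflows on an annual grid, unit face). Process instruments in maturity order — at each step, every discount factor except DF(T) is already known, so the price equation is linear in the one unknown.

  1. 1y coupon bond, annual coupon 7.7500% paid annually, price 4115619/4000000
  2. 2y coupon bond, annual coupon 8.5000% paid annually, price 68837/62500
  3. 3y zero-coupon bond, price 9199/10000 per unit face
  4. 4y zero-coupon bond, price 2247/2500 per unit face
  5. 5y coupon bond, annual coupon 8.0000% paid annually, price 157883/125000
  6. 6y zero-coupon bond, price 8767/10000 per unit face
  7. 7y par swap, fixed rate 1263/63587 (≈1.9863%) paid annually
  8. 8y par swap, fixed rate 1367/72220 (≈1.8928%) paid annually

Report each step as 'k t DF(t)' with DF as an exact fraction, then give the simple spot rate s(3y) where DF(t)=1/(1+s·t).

step 1 [1y] bond c/1=31/400: DF=(4115619/4000000 − 31/400·(0))/(1+31/400) = 9549/10000 ≈ 0.954900
step 2 [2y] bond c/1=17/200: DF=(68837/62500 − 17/200·(0.954900))/(1+17/200) = 9403/10000 ≈ 0.940300
step 3 [3y] zero: DF = P = 9199/10000 ≈ 0.919900
step 4 [4y] zero: DF = P = 2247/2500 ≈ 0.898800
step 5 [5y] bond c/1=2/25: DF=(157883/125000 − 2/25·(0.954900+0.940300+0.919900+0.898800))/(1+2/25) = 559/625 ≈ 0.894400
step 6 [6y] zero: DF = P = 8767/10000 ≈ 0.876700
step 7 [7y] swap r/1=1263/63587: DF=(1 − 1263/63587·(0.954900+0.940300+0.919900+0.898800+0.894400+0.876700))/(1+1263/63587) = 8737/10000 ≈ 0.873700
step 8 [8y] swap r/1=1367/72220: DF=(1 − 1367/72220·(0.954900+0.940300+0.919900+0.898800+0.894400+0.876700+0.873700))/(1+1367/72220) = 8633/10000 ≈ 0.863300

1 1 9549/10000
2 2 9403/10000
3 3 9199/10000
4 4 2247/2500
5 5 559/625
6 6 8767/10000
7 7 8737/10000
8 8 8633/10000
s(3y) = (1/(9199/10000) − 1)/(3) = 267/9199 ≈ 2.9025%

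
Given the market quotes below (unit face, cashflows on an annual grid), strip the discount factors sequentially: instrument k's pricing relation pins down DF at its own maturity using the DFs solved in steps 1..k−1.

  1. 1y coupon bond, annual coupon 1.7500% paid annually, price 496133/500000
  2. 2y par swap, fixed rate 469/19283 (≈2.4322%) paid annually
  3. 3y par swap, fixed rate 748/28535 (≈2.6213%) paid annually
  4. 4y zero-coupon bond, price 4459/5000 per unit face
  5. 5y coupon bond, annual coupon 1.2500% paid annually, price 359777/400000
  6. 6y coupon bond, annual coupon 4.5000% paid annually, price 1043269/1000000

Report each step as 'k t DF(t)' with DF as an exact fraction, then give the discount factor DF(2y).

1 1 1219/1250
2 2 9531/10000
3 3 2313/2500
4 4 4459/5000
5 5 8421/10000
6 6 1001/1250
DF(2y) = 9531/10000 ≈ 0.953100

step 1 [1y] bond c/1=7/400: DF=(496133/500000 − 7/400·(0))/(1+7/400) = 1219/1250 ≈ 0.975200
step 2 [2y] swap r/1=469/19283: DF=(1 − 469/19283·(0.975200))/(1+469/19283) = 9531/10000 ≈ 0.953100
step 3 [3y] swap r/1=748/28535: DF=(1 − 748/28535·(0.975200+0.953100))/(1+748/28535) = 2313/2500 ≈ 0.925200
step 4 [4y] zero: DF = P = 4459/5000 ≈ 0.891800
step 5 [5y] bond c/1=1/80: DF=(359777/400000 − 1/80·(0.975200+0.953100+0.925200+0.891800))/(1+1/80) = 8421/10000 ≈ 0.842100
step 6 [6y] bond c/1=9/200: DF=(1043269/1000000 − 9/200·(0.975200+0.953100+0.925200+0.891800+0.842100))/(1+9/200) = 1001/1250 ≈ 0.800800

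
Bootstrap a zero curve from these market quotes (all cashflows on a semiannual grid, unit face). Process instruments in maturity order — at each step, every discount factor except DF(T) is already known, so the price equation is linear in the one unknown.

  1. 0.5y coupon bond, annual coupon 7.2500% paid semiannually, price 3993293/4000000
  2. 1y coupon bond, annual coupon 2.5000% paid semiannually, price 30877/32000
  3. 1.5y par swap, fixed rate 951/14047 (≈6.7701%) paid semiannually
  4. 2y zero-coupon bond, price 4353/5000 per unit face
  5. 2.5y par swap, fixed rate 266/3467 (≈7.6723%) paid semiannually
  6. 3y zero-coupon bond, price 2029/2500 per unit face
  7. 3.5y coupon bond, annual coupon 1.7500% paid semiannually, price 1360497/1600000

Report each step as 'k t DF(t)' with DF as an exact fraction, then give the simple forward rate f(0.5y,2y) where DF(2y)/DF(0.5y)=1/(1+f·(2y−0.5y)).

1 1/2 4817/5000
2 1 9411/10000
3 3/2 9049/10000
4 2 4353/5000
5 5/2 8271/10000
6 3 2029/2500
7 7/2 498/625
f(0.5y,2y) = ((4817/5000)/(4353/5000) − 1)/(3/2) = 928/13059 ≈ 7.1062%

step 1 [0.5y] bond c/2=29/800: DF=(3993293/4000000 − 29/800·(0))/(1+29/800) = 4817/5000 ≈ 0.963400
step 2 [1y] bond c/2=1/80: DF=(30877/32000 − 1/80·(0.963400))/(1+1/80) = 9411/10000 ≈ 0.941100
step 3 [1.5y] swap r/2=951/28094: DF=(1 − 951/28094·(0.963400+0.941100))/(1+951/28094) = 9049/10000 ≈ 0.904900
step 4 [2y] zero: DF = P = 4353/5000 ≈ 0.870600
step 5 [2.5y] swap r/2=133/3467: DF=(1 − 133/3467·(0.963400+0.941100+0.904900+0.870600))/(1+133/3467) = 8271/10000 ≈ 0.827100
step 6 [3y] zero: DF = P = 2029/2500 ≈ 0.811600
step 7 [3.5y] bond c/2=7/800: DF=(1360497/1600000 − 7/800·(0.963400+0.941100+0.904900+0.870600+0.827100+0.811600))/(1+7/800) = 498/625 ≈ 0.796800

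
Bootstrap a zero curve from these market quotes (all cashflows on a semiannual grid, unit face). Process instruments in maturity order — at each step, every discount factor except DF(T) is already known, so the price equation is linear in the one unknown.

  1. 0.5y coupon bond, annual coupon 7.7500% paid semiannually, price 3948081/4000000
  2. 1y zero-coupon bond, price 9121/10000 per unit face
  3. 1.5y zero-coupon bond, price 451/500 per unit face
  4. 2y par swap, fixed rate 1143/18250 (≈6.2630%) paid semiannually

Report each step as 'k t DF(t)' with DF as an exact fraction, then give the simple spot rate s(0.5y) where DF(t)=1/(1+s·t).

step 1 [0.5y] bond c/2=31/800: DF=(3948081/4000000 − 31/800·(0))/(1+31/800) = 4751/5000 ≈ 0.950200
step 2 [1y] zero: DF = P = 9121/10000 ≈ 0.912100
step 3 [1.5y] zero: DF = P = 451/500 ≈ 0.902000
step 4 [2y] swap r/2=1143/36500: DF=(1 − 1143/36500·(0.950200+0.912100+0.902000))/(1+1143/36500) = 8857/10000 ≈ 0.885700

1 1/2 4751/5000
2 1 9121/10000
3 3/2 451/500
4 2 8857/10000
s(0.5y) = (1/(4751/5000) − 1)/(1/2) = 498/4751 ≈ 10.4820%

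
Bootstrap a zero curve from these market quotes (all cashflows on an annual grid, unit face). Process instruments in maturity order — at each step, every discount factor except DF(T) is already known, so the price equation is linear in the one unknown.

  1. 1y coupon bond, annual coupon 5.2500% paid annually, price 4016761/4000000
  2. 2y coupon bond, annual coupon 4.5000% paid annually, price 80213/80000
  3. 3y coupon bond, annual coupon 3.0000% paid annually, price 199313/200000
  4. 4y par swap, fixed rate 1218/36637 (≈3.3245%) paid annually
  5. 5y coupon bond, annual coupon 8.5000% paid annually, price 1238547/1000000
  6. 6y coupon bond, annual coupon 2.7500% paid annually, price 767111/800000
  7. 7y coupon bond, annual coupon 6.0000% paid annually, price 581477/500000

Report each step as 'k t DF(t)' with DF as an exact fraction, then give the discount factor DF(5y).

step 1 [1y] bond c/1=21/400: DF=(4016761/4000000 − 21/400·(0))/(1+21/400) = 9541/10000 ≈ 0.954100
step 2 [2y] bond c/1=9/200: DF=(80213/80000 − 9/200·(0.954100))/(1+9/200) = 574/625 ≈ 0.918400
step 3 [3y] bond c/1=3/100: DF=(199313/200000 − 3/100·(0.954100+0.918400))/(1+3/100) = 913/1000 ≈ 0.913000
step 4 [4y] swap r/1=1218/36637: DF=(1 − 1218/36637·(0.954100+0.918400+0.913000))/(1+1218/36637) = 4391/5000 ≈ 0.878200
step 5 [5y] bond c/1=17/200: DF=(1238547/1000000 − 17/200·(0.954100+0.918400+0.913000+0.878200))/(1+17/200) = 1709/2000 ≈ 0.854500
step 6 [6y] bond c/1=11/400: DF=(767111/800000 − 11/400·(0.954100+0.918400+0.913000+0.878200+0.854500))/(1+11/400) = 8123/10000 ≈ 0.812300
step 7 [7y] bond c/1=3/50: DF=(581477/500000 − 3/50·(0.954100+0.918400+0.913000+0.878200+0.854500+0.812300))/(1+3/50) = 3977/5000 ≈ 0.795400

1 1 9541/10000
2 2 574/625
3 3 913/1000
4 4 4391/5000
5 5 1709/2000
6 6 8123/10000
7 7 3977/5000
DF(5y) = 1709/2000 ≈ 0.854500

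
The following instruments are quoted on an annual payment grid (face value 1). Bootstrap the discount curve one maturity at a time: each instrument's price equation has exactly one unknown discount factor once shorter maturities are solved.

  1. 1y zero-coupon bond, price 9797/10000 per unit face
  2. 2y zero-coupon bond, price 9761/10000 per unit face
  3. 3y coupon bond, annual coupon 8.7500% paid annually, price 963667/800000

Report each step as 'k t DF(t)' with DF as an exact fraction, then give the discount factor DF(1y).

1 1 9797/10000
2 2 9761/10000
3 3 9503/10000
DF(1y) = 9797/10000 ≈ 0.979700

step 1 [1y] zero: DF = P = 9797/10000 ≈ 0.979700
step 2 [2y] zero: DF = P = 9761/10000 ≈ 0.976100
step 3 [3y] bond c/1=7/80: DF=(963667/800000 − 7/80·(0.979700+0.976100))/(1+7/80) = 9503/10000 ≈ 0.950300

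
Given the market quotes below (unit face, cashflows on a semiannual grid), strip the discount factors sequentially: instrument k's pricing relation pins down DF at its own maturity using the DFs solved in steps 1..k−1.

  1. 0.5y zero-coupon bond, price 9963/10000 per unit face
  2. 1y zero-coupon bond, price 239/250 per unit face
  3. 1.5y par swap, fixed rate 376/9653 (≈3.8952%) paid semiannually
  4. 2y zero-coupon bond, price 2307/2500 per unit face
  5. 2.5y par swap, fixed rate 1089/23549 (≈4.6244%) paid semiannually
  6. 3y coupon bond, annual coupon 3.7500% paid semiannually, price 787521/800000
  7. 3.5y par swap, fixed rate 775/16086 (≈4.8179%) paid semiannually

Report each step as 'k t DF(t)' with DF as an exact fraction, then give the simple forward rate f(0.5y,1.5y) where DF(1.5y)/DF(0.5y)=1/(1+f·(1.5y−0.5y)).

step 1 [0.5y] zero: DF = P = 9963/10000 ≈ 0.996300
step 2 [1y] zero: DF = P = 239/250 ≈ 0.956000
step 3 [1.5y] swap r/2=188/9653: DF=(1 − 188/9653·(0.996300+0.956000))/(1+188/9653) = 2359/2500 ≈ 0.943600
step 4 [2y] zero: DF = P = 2307/2500 ≈ 0.922800
step 5 [2.5y] swap r/2=1089/47098: DF=(1 − 1089/47098·(0.996300+0.956000+0.943600+0.922800))/(1+1089/47098) = 8911/10000 ≈ 0.891100
step 6 [3y] bond c/2=3/160: DF=(787521/800000 − 3/160·(0.996300+0.956000+0.943600+0.922800+0.891100))/(1+3/160) = 2199/2500 ≈ 0.879600
step 7 [3.5y] swap r/2=775/32172: DF=(1 − 775/32172·(0.996300+0.956000+0.943600+0.922800+0.891100+0.879600))/(1+775/32172) = 169/200 ≈ 0.845000

1 1/2 9963/10000
2 1 239/250
3 3/2 2359/2500
4 2 2307/2500
5 5/2 8911/10000
6 3 2199/2500
7 7/2 169/200
f(0.5y,1.5y) = ((9963/10000)/(2359/2500) − 1)/(1) = 527/9436 ≈ 5.5850%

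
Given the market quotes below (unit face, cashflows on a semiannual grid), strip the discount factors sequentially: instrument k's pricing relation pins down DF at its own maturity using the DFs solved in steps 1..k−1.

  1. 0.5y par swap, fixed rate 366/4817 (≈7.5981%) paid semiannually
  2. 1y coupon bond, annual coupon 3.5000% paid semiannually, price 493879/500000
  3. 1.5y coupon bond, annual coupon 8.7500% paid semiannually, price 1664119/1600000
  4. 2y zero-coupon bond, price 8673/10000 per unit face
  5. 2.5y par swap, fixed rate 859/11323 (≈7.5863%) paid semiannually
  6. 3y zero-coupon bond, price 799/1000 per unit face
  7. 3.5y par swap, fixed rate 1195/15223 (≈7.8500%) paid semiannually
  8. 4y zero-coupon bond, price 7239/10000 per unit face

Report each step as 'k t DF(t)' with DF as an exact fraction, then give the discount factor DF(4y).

step 1 [0.5y] swap r/2=183/4817: DF=(1 − 183/4817·(0))/(1+183/4817) = 4817/5000 ≈ 0.963400
step 2 [1y] bond c/2=7/400: DF=(493879/500000 − 7/400·(0.963400))/(1+7/400) = 4771/5000 ≈ 0.954200
step 3 [1.5y] bond c/2=7/160: DF=(1664119/1600000 − 7/160·(0.963400+0.954200))/(1+7/160) = 9161/10000 ≈ 0.916100
step 4 [2y] zero: DF = P = 8673/10000 ≈ 0.867300
step 5 [2.5y] swap r/2=859/22646: DF=(1 − 859/22646·(0.963400+0.954200+0.916100+0.867300))/(1+859/22646) = 4141/5000 ≈ 0.828200
step 6 [3y] zero: DF = P = 799/1000 ≈ 0.799000
step 7 [3.5y] swap r/2=1195/30446: DF=(1 − 1195/30446·(0.963400+0.954200+0.916100+0.867300+0.828200+0.799000))/(1+1195/30446) = 761/1000 ≈ 0.761000
step 8 [4y] zero: DF = P = 7239/10000 ≈ 0.723900

1 1/2 4817/5000
2 1 4771/5000
3 3/2 9161/10000
4 2 8673/10000
5 5/2 4141/5000
6 3 799/1000
7 7/2 761/1000
8 4 7239/10000
DF(4y) = 7239/10000 ≈ 0.723900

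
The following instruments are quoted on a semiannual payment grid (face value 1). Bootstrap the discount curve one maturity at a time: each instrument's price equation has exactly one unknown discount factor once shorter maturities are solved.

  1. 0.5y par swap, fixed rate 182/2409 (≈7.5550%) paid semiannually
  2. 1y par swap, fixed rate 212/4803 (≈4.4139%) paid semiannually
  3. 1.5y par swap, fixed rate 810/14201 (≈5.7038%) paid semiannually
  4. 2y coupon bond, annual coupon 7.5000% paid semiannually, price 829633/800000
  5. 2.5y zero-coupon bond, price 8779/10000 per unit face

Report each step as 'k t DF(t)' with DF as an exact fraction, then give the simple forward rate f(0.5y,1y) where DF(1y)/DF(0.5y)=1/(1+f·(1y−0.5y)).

step 1 [0.5y] swap r/2=91/2409: DF=(1 − 91/2409·(0))/(1+91/2409) = 2409/2500 ≈ 0.963600
step 2 [1y] swap r/2=106/4803: DF=(1 − 106/4803·(0.963600))/(1+106/4803) = 1197/1250 ≈ 0.957600
step 3 [1.5y] swap r/2=405/14201: DF=(1 − 405/14201·(0.963600+0.957600))/(1+405/14201) = 919/1000 ≈ 0.919000
step 4 [2y] bond c/2=3/80: DF=(829633/800000 − 3/80·(0.963600+0.957600+0.919000))/(1+3/80) = 8969/10000 ≈ 0.896900
step 5 [2.5y] zero: DF = P = 8779/10000 ≈ 0.877900

1 1/2 2409/2500
2 1 1197/1250
3 3/2 919/1000
4 2 8969/10000
5 5/2 8779/10000
f(0.5y,1y) = ((2409/2500)/(1197/1250) − 1)/(1/2) = 5/399 ≈ 1.2531%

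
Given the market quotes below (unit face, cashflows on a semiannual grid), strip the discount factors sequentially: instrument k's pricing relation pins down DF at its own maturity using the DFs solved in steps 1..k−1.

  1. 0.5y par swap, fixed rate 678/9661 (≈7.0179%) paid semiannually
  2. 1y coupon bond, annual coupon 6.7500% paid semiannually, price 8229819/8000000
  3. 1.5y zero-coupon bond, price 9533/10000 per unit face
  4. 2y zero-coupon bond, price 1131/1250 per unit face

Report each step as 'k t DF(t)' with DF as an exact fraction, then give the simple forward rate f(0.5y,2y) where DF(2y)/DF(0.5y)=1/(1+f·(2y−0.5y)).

1 1/2 9661/10000
2 1 2409/2500
3 3/2 9533/10000
4 2 1131/1250
f(0.5y,2y) = ((9661/10000)/(1131/1250) − 1)/(3/2) = 613/13572 ≈ 4.5167%

step 1 [0.5y] swap r/2=339/9661: DF=(1 − 339/9661·(0))/(1+339/9661) = 9661/10000 ≈ 0.966100
step 2 [1y] bond c/2=27/800: DF=(8229819/8000000 − 27/800·(0.966100))/(1+27/800) = 2409/2500 ≈ 0.963600
step 3 [1.5y] zero: DF = P = 9533/10000 ≈ 0.953300
step 4 [2y] zero: DF = P = 1131/1250 ≈ 0.904800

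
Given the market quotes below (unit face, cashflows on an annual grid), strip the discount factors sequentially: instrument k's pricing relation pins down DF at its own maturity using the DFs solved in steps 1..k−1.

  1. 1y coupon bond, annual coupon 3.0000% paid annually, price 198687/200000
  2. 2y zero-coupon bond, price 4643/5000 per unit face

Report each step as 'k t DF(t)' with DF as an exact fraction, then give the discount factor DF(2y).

step 1 [1y] bond c/1=3/100: DF=(198687/200000 − 3/100·(0))/(1+3/100) = 1929/2000 ≈ 0.964500
step 2 [2y] zero: DF = P = 4643/5000 ≈ 0.928600

1 1 1929/2000
2 2 4643/5000
DF(2y) = 4643/5000 ≈ 0.928600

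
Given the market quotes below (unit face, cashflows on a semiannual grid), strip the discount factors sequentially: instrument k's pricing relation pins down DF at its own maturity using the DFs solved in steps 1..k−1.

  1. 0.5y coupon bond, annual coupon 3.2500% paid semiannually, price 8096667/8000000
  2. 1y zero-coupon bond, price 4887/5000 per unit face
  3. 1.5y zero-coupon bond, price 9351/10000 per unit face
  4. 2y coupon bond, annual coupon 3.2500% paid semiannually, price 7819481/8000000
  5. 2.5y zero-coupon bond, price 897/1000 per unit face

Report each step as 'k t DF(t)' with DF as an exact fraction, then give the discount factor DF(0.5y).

step 1 [0.5y] bond c/2=13/800: DF=(8096667/8000000 − 13/800·(0))/(1+13/800) = 9959/10000 ≈ 0.995900
step 2 [1y] zero: DF = P = 4887/5000 ≈ 0.977400
step 3 [1.5y] zero: DF = P = 9351/10000 ≈ 0.935100
step 4 [2y] bond c/2=13/800: DF=(7819481/8000000 − 13/800·(0.995900+0.977400+0.935100))/(1+13/800) = 9153/10000 ≈ 0.915300
step 5 [2.5y] zero: DF = P = 897/1000 ≈ 0.897000

1 1/2 9959/10000
2 1 4887/5000
3 3/2 9351/10000
4 2 9153/10000
5 5/2 897/1000
DF(0.5y) = 9959/10000 ≈ 0.995900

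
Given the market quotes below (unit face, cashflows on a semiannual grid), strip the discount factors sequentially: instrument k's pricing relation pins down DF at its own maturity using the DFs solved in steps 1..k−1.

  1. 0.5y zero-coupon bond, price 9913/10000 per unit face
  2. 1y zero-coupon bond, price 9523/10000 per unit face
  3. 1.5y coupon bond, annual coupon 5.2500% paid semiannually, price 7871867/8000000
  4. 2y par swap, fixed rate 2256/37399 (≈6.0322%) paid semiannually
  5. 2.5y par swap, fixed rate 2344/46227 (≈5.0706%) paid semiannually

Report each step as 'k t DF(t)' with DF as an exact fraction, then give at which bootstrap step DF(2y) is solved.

step 1 [0.5y] zero: DF = P = 9913/10000 ≈ 0.991300
step 2 [1y] zero: DF = P = 9523/10000 ≈ 0.952300
step 3 [1.5y] bond c/2=21/800: DF=(7871867/8000000 − 21/800·(0.991300+0.952300))/(1+21/800) = 9091/10000 ≈ 0.909100
step 4 [2y] swap r/2=1128/37399: DF=(1 − 1128/37399·(0.991300+0.952300+0.909100))/(1+1128/37399) = 1109/1250 ≈ 0.887200
step 5 [2.5y] swap r/2=1172/46227: DF=(1 − 1172/46227·(0.991300+0.952300+0.909100+0.887200))/(1+1172/46227) = 2207/2500 ≈ 0.882800

1 1/2 9913/10000
2 1 9523/10000
3 3/2 9091/10000
4 2 1109/1250
5 5/2 2207/2500
DF(2y) is solved at step 4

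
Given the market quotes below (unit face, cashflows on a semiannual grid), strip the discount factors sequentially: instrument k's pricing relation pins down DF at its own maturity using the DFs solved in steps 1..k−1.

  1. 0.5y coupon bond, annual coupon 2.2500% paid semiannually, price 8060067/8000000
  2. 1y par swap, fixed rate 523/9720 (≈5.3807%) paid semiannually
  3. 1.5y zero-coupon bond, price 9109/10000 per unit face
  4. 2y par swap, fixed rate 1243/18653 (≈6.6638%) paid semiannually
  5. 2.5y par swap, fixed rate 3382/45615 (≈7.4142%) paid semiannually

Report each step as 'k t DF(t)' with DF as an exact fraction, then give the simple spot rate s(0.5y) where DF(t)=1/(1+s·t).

1 1/2 9963/10000
2 1 9477/10000
3 3/2 9109/10000
4 2 8757/10000
5 5/2 8309/10000
s(0.5y) = (1/(9963/10000) − 1)/(1/2) = 74/9963 ≈ 0.7427%

step 1 [0.5y] bond c/2=9/800: DF=(8060067/8000000 − 9/800·(0))/(1+9/800) = 9963/10000 ≈ 0.996300
step 2 [1y] swap r/2=523/19440: DF=(1 − 523/19440·(0.996300))/(1+523/19440) = 9477/10000 ≈ 0.947700
step 3 [1.5y] zero: DF = P = 9109/10000 ≈ 0.910900
step 4 [2y] swap r/2=1243/37306: DF=(1 − 1243/37306·(0.996300+0.947700+0.910900))/(1+1243/37306) = 8757/10000 ≈ 0.875700
step 5 [2.5y] swap r/2=1691/45615: DF=(1 − 1691/45615·(0.996300+0.947700+0.910900+0.875700))/(1+1691/45615) = 8309/10000 ≈ 0.830900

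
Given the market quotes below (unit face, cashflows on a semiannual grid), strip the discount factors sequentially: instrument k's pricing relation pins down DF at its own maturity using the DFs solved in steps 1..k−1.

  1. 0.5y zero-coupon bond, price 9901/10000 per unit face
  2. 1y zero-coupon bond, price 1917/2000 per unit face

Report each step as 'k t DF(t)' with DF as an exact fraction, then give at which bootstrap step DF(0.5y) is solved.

step 1 [0.5y] zero: DF = P = 9901/10000 ≈ 0.990100
step 2 [1y] zero: DF = P = 1917/2000 ≈ 0.958500

1 1/2 9901/10000
2 1 1917/2000
DF(0.5y) is solved at step 1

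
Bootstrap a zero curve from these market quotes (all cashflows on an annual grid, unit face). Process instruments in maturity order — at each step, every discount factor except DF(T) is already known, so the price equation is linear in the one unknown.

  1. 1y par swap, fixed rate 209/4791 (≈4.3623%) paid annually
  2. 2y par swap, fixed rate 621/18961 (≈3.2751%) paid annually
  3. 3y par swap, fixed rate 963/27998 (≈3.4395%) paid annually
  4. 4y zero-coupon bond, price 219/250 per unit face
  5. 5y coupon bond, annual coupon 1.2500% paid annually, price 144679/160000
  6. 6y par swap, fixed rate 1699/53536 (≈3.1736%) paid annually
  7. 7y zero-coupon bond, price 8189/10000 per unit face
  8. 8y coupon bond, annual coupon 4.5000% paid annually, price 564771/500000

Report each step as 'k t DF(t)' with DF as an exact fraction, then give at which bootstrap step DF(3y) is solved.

step 1 [1y] swap r/1=209/4791: DF=(1 − 209/4791·(0))/(1+209/4791) = 4791/5000 ≈ 0.958200
step 2 [2y] swap r/1=621/18961: DF=(1 − 621/18961·(0.958200))/(1+621/18961) = 9379/10000 ≈ 0.937900
step 3 [3y] swap r/1=963/27998: DF=(1 − 963/27998·(0.958200+0.937900))/(1+963/27998) = 9037/10000 ≈ 0.903700
step 4 [4y] zero: DF = P = 219/250 ≈ 0.876000
step 5 [5y] bond c/1=1/80: DF=(144679/160000 − 1/80·(0.958200+0.937900+0.903700+0.876000))/(1+1/80) = 8477/10000 ≈ 0.847700
step 6 [6y] swap r/1=1699/53536: DF=(1 − 1699/53536·(0.958200+0.937900+0.903700+0.876000+0.847700))/(1+1699/53536) = 8301/10000 ≈ 0.830100
step 7 [7y] zero: DF = P = 8189/10000 ≈ 0.818900
step 8 [8y] bond c/1=9/200: DF=(564771/500000 − 9/200·(0.958200+0.937900+0.903700+0.876000+0.847700+0.830100+0.818900))/(1+9/200) = 8151/10000 ≈ 0.815100

1 1 4791/5000
2 2 9379/10000
3 3 9037/10000
4 4 219/250
5 5 8477/10000
6 6 8301/10000
7 7 8189/10000
8 8 8151/10000
DF(3y) is solved at step 3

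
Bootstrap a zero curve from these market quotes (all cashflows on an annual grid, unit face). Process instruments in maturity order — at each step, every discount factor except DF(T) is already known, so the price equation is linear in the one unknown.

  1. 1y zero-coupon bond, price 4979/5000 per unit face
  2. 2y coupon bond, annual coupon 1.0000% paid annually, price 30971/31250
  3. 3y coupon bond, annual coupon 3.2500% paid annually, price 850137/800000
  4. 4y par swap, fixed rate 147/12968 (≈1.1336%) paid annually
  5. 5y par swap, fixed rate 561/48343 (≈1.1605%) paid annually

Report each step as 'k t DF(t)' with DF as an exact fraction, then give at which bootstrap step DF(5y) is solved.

1 1 4979/5000
2 2 4857/5000
3 3 9673/10000
4 4 9559/10000
5 5 9439/10000
DF(5y) is solved at step 5

step 1 [1y] zero: DF = P = 4979/5000 ≈ 0.995800
step 2 [2y] bond c/1=1/100: DF=(30971/31250 − 1/100·(0.995800))/(1+1/100) = 4857/5000 ≈ 0.971400
step 3 [3y] bond c/1=13/400: DF=(850137/800000 − 13/400·(0.995800+0.971400))/(1+13/400) = 9673/10000 ≈ 0.967300
step 4 [4y] swap r/1=147/12968: DF=(1 − 147/12968·(0.995800+0.971400+0.967300))/(1+147/12968) = 9559/10000 ≈ 0.955900
step 5 [5y] swap r/1=561/48343: DF=(1 − 561/48343·(0.995800+0.971400+0.967300+0.955900))/(1+561/48343) = 9439/10000 ≈ 0.943900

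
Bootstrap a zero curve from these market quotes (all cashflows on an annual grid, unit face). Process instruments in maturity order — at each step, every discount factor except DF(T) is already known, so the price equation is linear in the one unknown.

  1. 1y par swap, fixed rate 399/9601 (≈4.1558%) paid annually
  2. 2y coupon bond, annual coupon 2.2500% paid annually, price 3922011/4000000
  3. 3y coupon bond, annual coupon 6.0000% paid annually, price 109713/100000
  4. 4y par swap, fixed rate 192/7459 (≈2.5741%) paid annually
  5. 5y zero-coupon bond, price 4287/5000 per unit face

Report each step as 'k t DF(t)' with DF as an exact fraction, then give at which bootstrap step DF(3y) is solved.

1 1 9601/10000
2 2 4689/5000
3 3 2319/2500
4 4 113/125
5 5 4287/5000
DF(3y) is solved at step 3

step 1 [1y] swap r/1=399/9601: DF=(1 − 399/9601·(0))/(1+399/9601) = 9601/10000 ≈ 0.960100
step 2 [2y] bond c/1=9/400: DF=(3922011/4000000 − 9/400·(0.960100))/(1+9/400) = 4689/5000 ≈ 0.937800
step 3 [3y] bond c/1=3/50: DF=(109713/100000 − 3/50·(0.960100+0.937800))/(1+3/50) = 2319/2500 ≈ 0.927600
step 4 [4y] swap r/1=192/7459: DF=(1 − 192/7459·(0.960100+0.937800+0.927600))/(1+192/7459) = 113/125 ≈ 0.904000
step 5 [5y] zero: DF = P = 4287/5000 ≈ 0.857400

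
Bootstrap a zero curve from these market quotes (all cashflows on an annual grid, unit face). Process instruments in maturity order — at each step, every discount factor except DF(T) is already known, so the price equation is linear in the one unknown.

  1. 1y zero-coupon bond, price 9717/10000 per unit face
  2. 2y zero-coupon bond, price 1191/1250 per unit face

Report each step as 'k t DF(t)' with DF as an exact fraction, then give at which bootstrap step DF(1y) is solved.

step 1 [1y] zero: DF = P = 9717/10000 ≈ 0.971700
step 2 [2y] zero: DF = P = 1191/1250 ≈ 0.952800

1 1 9717/10000
2 2 1191/1250
DF(1y) is solved at step 1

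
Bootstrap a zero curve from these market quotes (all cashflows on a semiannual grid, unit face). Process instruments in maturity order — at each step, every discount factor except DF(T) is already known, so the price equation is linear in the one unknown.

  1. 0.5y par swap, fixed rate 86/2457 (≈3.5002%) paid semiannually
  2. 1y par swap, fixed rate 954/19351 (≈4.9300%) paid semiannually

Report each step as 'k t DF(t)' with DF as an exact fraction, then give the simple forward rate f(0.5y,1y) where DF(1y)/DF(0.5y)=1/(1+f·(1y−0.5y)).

step 1 [0.5y] swap r/2=43/2457: DF=(1 − 43/2457·(0))/(1+43/2457) = 2457/2500 ≈ 0.982800
step 2 [1y] swap r/2=477/19351: DF=(1 − 477/19351·(0.982800))/(1+477/19351) = 9523/10000 ≈ 0.952300

1 1/2 2457/2500
2 1 9523/10000
f(0.5y,1y) = ((2457/2500)/(9523/10000) − 1)/(1/2) = 610/9523 ≈ 6.4055%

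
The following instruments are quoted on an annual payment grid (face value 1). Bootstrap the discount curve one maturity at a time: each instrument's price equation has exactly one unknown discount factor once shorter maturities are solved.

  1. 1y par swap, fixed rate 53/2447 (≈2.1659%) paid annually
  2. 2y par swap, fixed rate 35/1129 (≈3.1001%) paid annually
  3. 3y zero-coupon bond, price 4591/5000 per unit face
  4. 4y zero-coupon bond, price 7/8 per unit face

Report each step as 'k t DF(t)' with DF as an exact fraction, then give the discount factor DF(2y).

1 1 2447/2500
2 2 1881/2000
3 3 4591/5000
4 4 7/8
DF(2y) = 1881/2000 ≈ 0.940500

step 1 [1y] swap r/1=53/2447: DF=(1 − 53/2447·(0))/(1+53/2447) = 2447/2500 ≈ 0.978800
step 2 [2y] swap r/1=35/1129: DF=(1 − 35/1129·(0.978800))/(1+35/1129) = 1881/2000 ≈ 0.940500
step 3 [3y] zero: DF = P = 4591/5000 ≈ 0.918200
step 4 [4y] zero: DF = P = 7/8 ≈ 0.875000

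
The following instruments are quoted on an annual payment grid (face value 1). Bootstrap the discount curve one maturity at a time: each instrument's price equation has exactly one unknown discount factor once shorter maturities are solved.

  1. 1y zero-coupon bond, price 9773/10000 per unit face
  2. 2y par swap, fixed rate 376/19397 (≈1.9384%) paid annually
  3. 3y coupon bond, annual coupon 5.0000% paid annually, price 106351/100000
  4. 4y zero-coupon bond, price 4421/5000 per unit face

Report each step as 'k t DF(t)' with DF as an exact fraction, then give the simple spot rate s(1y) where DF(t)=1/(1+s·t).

step 1 [1y] zero: DF = P = 9773/10000 ≈ 0.977300
step 2 [2y] swap r/1=376/19397: DF=(1 − 376/19397·(0.977300))/(1+376/19397) = 1203/1250 ≈ 0.962400
step 3 [3y] bond c/1=1/20: DF=(106351/100000 − 1/20·(0.977300+0.962400))/(1+1/20) = 1841/2000 ≈ 0.920500
step 4 [4y] zero: DF = P = 4421/5000 ≈ 0.884200

1 1 9773/10000
2 2 1203/1250
3 3 1841/2000
4 4 4421/5000
s(1y) = (1/(9773/10000) − 1)/(1) = 227/9773 ≈ 2.3227%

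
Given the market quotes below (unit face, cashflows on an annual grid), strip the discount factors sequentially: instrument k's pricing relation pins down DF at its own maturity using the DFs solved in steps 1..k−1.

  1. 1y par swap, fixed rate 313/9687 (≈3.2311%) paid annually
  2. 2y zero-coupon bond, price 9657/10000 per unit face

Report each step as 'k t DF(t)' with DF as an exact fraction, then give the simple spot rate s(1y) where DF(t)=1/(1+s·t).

step 1 [1y] swap r/1=313/9687: DF=(1 − 313/9687·(0))/(1+313/9687) = 9687/10000 ≈ 0.968700
step 2 [2y] zero: DF = P = 9657/10000 ≈ 0.965700

1 1 9687/10000
2 2 9657/10000
s(1y) = (1/(9687/10000) − 1)/(1) = 313/9687 ≈ 3.2311%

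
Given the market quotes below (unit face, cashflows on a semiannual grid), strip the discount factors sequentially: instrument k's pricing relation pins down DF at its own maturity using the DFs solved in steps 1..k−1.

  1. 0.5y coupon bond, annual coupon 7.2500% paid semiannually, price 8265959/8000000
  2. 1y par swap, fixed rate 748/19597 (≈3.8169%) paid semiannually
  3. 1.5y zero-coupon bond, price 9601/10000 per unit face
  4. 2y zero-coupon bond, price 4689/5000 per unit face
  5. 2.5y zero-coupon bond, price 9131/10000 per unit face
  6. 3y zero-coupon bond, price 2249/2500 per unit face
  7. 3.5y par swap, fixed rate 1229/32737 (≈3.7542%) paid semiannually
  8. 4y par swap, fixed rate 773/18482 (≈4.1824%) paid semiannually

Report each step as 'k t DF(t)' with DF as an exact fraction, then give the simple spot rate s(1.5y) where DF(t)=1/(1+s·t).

1 1/2 9971/10000
2 1 4813/5000
3 3/2 9601/10000
4 2 4689/5000
5 5/2 9131/10000
6 3 2249/2500
7 7/2 8771/10000
8 4 4227/5000
s(1.5y) = (1/(9601/10000) − 1)/(3/2) = 266/9601 ≈ 2.7705%

step 1 [0.5y] bond c/2=29/800: DF=(8265959/8000000 − 29/800·(0))/(1+29/800) = 9971/10000 ≈ 0.997100
step 2 [1y] swap r/2=374/19597: DF=(1 − 374/19597·(0.997100))/(1+374/19597) = 4813/5000 ≈ 0.962600
step 3 [1.5y] zero: DF = P = 9601/10000 ≈ 0.960100
step 4 [2y] zero: DF = P = 4689/5000 ≈ 0.937800
step 5 [2.5y] zero: DF = P = 9131/10000 ≈ 0.913100
step 6 [3y] zero: DF = P = 2249/2500 ≈ 0.899600
step 7 [3.5y] swap r/2=1229/65474: DF=(1 − 1229/65474·(0.997100+0.962600+0.960100+0.937800+0.913100+0.899600))/(1+1229/65474) = 8771/10000 ≈ 0.877100
step 8 [4y] swap r/2=773/36964: DF=(1 − 773/36964·(0.997100+0.962600+0.960100+0.937800+0.913100+0.899600+0.877100))/(1+773/36964) = 4227/5000 ≈ 0.845400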